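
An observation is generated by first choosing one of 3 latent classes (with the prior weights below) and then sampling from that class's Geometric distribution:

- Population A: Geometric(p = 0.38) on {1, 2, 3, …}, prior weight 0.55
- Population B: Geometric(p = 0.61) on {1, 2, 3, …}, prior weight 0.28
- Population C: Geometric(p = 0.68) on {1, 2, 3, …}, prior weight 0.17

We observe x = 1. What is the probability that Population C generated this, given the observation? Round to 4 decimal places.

The responsibility of component k is π_k f_k(x) divided by Σ_j π_j f_j(x).
Component likelihoods at x = 1:
  L_A = 0.38
  L_B = 0.61
  L_C = 0.68
Unnormalised posteriors:
  π_A·L_A = 0.55 × 0.38 = 0.209
  π_B·L_B = 0.28 × 0.61 = 0.1708
  π_C·L_C = 0.17 × 0.68 = 0.1156
Sum: 0.209 + 0.1708 + 0.1156 = 0.4954
P(Population C | x) ≈ 0.2333

0.2333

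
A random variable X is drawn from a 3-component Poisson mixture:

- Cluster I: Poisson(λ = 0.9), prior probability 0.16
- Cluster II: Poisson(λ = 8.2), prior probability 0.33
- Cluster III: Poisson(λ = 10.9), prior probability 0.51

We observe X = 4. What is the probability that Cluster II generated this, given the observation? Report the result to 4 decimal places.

By Bayes' theorem, P(k | x) = π_k f_k(x) / Σ_j π_j f_j(x).
Poisson probabilities:
  p_I = e^(−0.9)·0.9^4/4! = 0.0111146
  p_II = e^(−8.2)·8.2^4/4! = 0.0517404
  p_III = e^(−10.9)·10.9^4/4! = 0.0108564
Multiply by the mixture weights:
  π_I·p_I = 0.16 × 0.0111146 = 0.00177834
  π_II·p_II = 0.33 × 0.0517404 = 0.0170743
  π_III·p_III = 0.51 × 0.0108564 = 0.00553675
Denominator: 0.00177834 + 0.0170743 + 0.00553675 = 0.0243894
So the posterior for Cluster II is 0.0170743 / 0.0243894 ≈ 0.7001.

0.7001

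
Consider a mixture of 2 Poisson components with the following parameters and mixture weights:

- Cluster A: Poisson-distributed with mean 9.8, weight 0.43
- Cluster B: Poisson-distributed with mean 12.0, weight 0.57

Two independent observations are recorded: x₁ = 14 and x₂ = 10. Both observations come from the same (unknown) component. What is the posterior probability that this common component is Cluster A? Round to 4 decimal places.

P(component k | x) = P(Z=k)·f_k(x) / marginal(x), where marginal(x) = Σ_j P(Z=j)·f_j(x).
Since both observations come from the same component, the likelihood for component k is f_k(x₁)·f_k(x₂).
  f_A = [0.047937] × [0.124857] = 0.00598525
  f_B = [0.0904889] × [0.104837] = 0.00948661
Multiply by the mixture weights:
  P(Z=A)·f_A = 0.43 × 0.00598525 = 0.00257366
  P(Z=B)·f_B = 0.57 × 0.00948661 = 0.00540737
Normaliser: 0.00257366 + 0.00540737 = 0.00798103
Responsibility of Cluster A: 0.00257366 / 0.00798103 ≈ 0.3225

0.3225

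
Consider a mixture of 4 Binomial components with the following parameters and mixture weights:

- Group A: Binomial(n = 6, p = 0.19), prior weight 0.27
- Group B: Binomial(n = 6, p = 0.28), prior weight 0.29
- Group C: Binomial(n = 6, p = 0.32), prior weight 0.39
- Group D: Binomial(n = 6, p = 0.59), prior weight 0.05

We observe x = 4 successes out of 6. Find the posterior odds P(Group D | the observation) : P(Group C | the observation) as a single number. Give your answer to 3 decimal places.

0.539

Since P(k|x) ∝ π_k f_k(x), the posterior odds are π_i f_i(x) / (π_j f_j(x)).
Component likelihoods at x = 4 successes out of 6:
  f_A = 0.0128255
  f_B = 0.0477957
  f_C = 0.0727292
  f_D = 0.305539
0.015277 / 0.0283644 ≈ 0.539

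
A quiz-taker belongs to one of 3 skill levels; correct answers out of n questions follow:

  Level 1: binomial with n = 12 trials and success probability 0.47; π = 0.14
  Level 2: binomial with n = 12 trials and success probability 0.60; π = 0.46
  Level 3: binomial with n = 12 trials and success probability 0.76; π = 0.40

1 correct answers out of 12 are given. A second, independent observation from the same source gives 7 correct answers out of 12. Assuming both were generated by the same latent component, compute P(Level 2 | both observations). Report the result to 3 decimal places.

0.204

Posterior ∝ prior × likelihood, so P(k | x) ∝ π_k f_k(x); normalise over all components.
Since both observations come from the same component, the likelihood for component k is f_k(x₁)·f_k(x₂).
  p_1 = [C(12,1)·0.47^1·0.53^11 = 12·0.47·0.000926904 = 0.00522774] × [0.167799] = 0.000877209
  p_2 = [C(12,1)·0.60^1·0.40^11 = 12·0.6·4.1943e-05 = 0.00030199] × [0.22703] = 6.85609e-05
  p_3 = [C(12,1)·0.76^1·0.24^11 = 12·0.76·1.52168e-07 = 1.38777e-06] × [0.0923584] = 1.28173e-07
Multiply by the mixture weights:
  π_1·p_1 = 0.14 × 0.000877209 = 0.000122809
  π_2·p_2 = 0.46 × 6.85609e-05 = 3.1538e-05
  π_3·p_3 = 0.40 × 1.28173e-07 = 5.1269e-08
Denominator: 0.000122809 + 3.1538e-05 + 5.1269e-08 = 0.000154399
So the posterior for Level 2 is 3.1538e-05 / 0.000154399 ≈ 0.204.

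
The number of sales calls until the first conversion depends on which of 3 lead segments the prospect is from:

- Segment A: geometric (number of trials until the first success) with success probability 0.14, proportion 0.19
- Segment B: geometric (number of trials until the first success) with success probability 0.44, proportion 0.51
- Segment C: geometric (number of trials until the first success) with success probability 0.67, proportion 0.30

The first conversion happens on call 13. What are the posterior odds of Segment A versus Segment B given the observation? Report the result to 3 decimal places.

20.398

Since P(k|x) ∝ w_k f_k(x), the posterior odds are w_i f_i(x) / (w_j f_j(x)).
Geometric probabilities:
  p_A = 0.14·(1−0.14)^12 = 0.14·0.163675 = 0.0229145
  p_B = 0.44·(1−0.44)^12 = 0.44·0.000951166 = 0.000418513
  p_C = 0.67·(1−0.67)^12 = 0.67·1.66789e-06 = 1.11749e-06
Posterior odds = (w_A·p_A) / (w_B·p_B) = (0.19·0.0229145) / (0.51·0.000418513) = 0.00435375 / 0.000213442 ≈ 20.398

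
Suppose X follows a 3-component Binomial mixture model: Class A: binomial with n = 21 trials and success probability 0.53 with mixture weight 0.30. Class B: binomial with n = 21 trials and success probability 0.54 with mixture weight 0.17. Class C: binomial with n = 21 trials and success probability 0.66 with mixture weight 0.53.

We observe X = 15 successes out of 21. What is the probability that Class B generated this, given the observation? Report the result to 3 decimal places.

0.078

By Bayes' theorem, P(k | x) = P(Z=k) f_k(x) / Σ_j P(Z=j) f_j(x).
Binomial probabilities:
  f_A = 0.0427796
  f_B = 0.0497697
  f_C = 0.164643
Prior × likelihood for each component:
  P(Z=A)·f_A = 0.30 × 0.0427796 = 0.0128339
  P(Z=B)·f_B = 0.17 × 0.0497697 = 0.00846085
  P(Z=C)·f_C = 0.53 × 0.164643 = 0.087261
Sum: 0.0128339 + 0.00846085 + 0.087261 = 0.108556
P(Class B | x) = 0.00846085 / 0.108556 ≈ 0.078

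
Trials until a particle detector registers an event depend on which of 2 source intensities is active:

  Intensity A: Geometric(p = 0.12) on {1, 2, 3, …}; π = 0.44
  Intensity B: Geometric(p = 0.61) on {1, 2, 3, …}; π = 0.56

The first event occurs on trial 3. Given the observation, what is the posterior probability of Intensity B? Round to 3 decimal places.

0.560

The responsibility of component k is π_k f_k(x) divided by Σ_j π_j f_j(x).
Component likelihoods at x = 3:
  L_A = 0.12·(1−0.12)^2 = 0.12·0.7744 = 0.092928
  L_B = 0.61·(1−0.61)^2 = 0.61·0.1521 = 0.092781
Prior × likelihood for each component:
  π_A·L_A = 0.44 × 0.092928 = 0.0408883
  π_B·L_B = 0.56 × 0.092781 = 0.0519574
Sum: 0.0408883 + 0.0519574 = 0.0928457
P(Intensity B | x) = 0.0519574 / 0.0928457 ≈ 0.560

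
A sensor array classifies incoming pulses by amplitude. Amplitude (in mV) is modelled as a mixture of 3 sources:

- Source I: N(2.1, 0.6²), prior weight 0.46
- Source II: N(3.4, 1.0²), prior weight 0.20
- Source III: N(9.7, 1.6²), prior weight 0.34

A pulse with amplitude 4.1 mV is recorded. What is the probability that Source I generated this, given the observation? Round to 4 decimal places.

0.0185

By Bayes' theorem, P(k | x) = π_k f_k(x) / Σ_j π_j f_j(x).
Evaluate each component's likelihood at the observed value:
  L_I = 0.00257046
  L_II = 0.312254
  L_III = 0.000545427
Unnormalised posteriors:
  π_I·L_I = 0.46 × 0.00257046 = 0.00118241
  π_II·L_II = 0.20 × 0.312254 = 0.0624508
  π_III·L_III = 0.34 × 0.000545427 = 0.000185445
Denominator: 0.00118241 + 0.0624508 + 0.000185445 = 0.0638186
P(Source I | the observation) ≈ 0.0185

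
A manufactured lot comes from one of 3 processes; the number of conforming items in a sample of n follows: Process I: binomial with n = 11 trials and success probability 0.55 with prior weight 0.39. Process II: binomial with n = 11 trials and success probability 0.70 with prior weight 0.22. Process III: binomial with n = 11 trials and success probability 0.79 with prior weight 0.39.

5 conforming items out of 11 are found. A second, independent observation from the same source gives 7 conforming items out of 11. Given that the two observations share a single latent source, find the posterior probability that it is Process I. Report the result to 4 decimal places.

P(component k | x) = π_k·f_k(x) / marginal(x), where marginal(x) = Σ_j π_j·f_j(x).
Since both observations come from the same component, the likelihood for component k is f_k(x₁)·f_k(x₂).
  f_I = [C(11,5)·0.55^5·0.45^6 = 462·0.0503284·0.00830377 = 0.193077] × [0.206017] = 0.0397771
  f_II = [C(11,5)·0.70^5·0.30^6 = 462·0.16807·0.000729 = 0.0566056] × [0.220133] = 0.0124608
  f_III = [C(11,5)·0.79^5·0.21^6 = 462·0.307706·8.57661e-05 = 0.0121925] × [0.123248] = 0.00150271
Multiply by the mixture weights:
  π_I·f_I = 0.39 × 0.0397771 = 0.0155131
  π_II·f_II = 0.22 × 0.0124608 = 0.00274137
  π_III·f_III = 0.39 × 0.00150271 = 0.000586055
Denominator: 0.0155131 + 0.00274137 + 0.000586055 = 0.0188405
So the posterior for Process I is 0.0155131 / 0.0188405 ≈ 0.8234.

0.8234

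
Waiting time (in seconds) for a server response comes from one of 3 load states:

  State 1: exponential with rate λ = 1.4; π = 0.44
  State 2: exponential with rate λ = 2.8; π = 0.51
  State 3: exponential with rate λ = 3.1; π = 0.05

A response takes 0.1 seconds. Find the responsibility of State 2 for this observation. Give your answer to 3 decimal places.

0.624

Apply Bayes' rule: the posterior for each component is proportional to its prior times its likelihood at x.
Component likelihoods at x = 0.1 seconds:
  f_1 = 1.2171
  f_2 = 2.11619
  f_3 = 2.27369
Prior × likelihood for each component:
  w_1·f_1 = 0.44 × 1.2171 = 0.535525
  w_2·f_2 = 0.51 × 2.11619 = 1.07926
  w_3·f_3 = 0.05 × 2.27369 = 0.113684
Sum: 0.535525 + 1.07926 + 0.113684 = 1.72847
So the posterior for State 2 is 1.07926 / 1.72847 ≈ 0.624.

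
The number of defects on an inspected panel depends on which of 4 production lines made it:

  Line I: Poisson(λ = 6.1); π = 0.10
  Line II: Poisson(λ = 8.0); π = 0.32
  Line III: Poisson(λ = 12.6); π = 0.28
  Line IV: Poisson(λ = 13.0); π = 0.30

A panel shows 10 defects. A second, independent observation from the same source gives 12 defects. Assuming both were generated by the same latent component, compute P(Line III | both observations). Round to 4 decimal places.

Posterior ∝ prior × likelihood, so P(k | x) ∝ π_k f_k(x); normalise over all components.
Since both observations come from the same component, the likelihood for component k is f_k(x₁)·f_k(x₂).
  f_I = [0.0440899] × [0.0124287] = 0.000547979
  f_II = [0.0992615] × [0.0481268] = 0.00477714
  f_III = [0.0937199] × [0.11272] = 0.0105641
  f_IV = [0.0858702] × [0.10994] = 0.00944055
Weight by the priors:
  π_I·f_I = 0.10 × 0.000547979 = 5.47979e-05
  π_II·f_II = 0.32 × 0.00477714 = 0.00152868
  π_III·f_III = 0.28 × 0.0105641 = 0.00295794
  π_IV·f_IV = 0.30 × 0.00944055 = 0.00283216
Evidence: 5.47979e-05 + 0.00152868 + 0.00295794 + 0.00283216 = 0.00737359
P(Line III | data) = 0.00295794 / 0.00737359 ≈ 0.4012

0.4012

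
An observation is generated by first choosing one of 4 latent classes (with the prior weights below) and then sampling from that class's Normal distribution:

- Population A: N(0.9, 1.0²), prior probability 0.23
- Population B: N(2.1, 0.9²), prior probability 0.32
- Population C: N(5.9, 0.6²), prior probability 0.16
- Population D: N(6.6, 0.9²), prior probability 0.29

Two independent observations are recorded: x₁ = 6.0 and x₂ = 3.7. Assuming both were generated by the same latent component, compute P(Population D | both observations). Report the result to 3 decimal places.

Posterior ∝ prior × likelihood, so P(k | x) ∝ P(Z=k) f_k(x); normalise over all components.
Since both observations come from the same component, the likelihood for component k is f_k(x₁)·f_k(x₂).
  f_A = [8.97244e-07] × [0.00791545] = 7.10209e-09
  f_B = [3.70787e-05] × [0.0912799] = 3.38454e-06
  f_C = [0.655733] × [0.000800451] = 0.000524882
  f_D = [0.354942] × [0.00246655] = 0.000875482
Weight by the priors:
  P(Z=A)·f_A = 0.23 × 7.10209e-09 = 1.63348e-09
  P(Z=B)·f_B = 0.32 × 3.38454e-06 = 1.08305e-06
  P(Z=C)·f_C = 0.16 × 0.000524882 = 8.39811e-05
  P(Z=D)·f_D = 0.29 × 0.000875482 = 0.00025389
Marginal: 1.63348e-09 + 1.08305e-06 + 8.39811e-05 + 0.00025389 = 0.000338956
Responsibility of Population D: 0.00025389 / 0.000338956 ≈ 0.749

0.749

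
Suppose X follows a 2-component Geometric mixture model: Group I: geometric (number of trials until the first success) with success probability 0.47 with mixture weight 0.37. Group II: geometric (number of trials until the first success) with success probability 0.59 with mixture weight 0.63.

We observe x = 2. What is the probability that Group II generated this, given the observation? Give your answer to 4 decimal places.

Posterior ∝ prior × likelihood, so P(k | x) ∝ w_k f_k(x); normalise over all components.
Evaluate each component's likelihood at the observed value:
  f_I = 0.47·(1−0.47)^1 = 0.47·0.53 = 0.2491
  f_II = 0.59·(1−0.59)^1 = 0.59·0.41 = 0.2419
Multiply by the mixture weights:
  w_I·f_I = 0.37 × 0.2491 = 0.092167
  w_II·f_II = 0.63 × 0.2419 = 0.152397
Evidence: 0.092167 + 0.152397 = 0.244564
P(Group II | x) = 0.152397 / 0.244564 ≈ 0.6231

0.6231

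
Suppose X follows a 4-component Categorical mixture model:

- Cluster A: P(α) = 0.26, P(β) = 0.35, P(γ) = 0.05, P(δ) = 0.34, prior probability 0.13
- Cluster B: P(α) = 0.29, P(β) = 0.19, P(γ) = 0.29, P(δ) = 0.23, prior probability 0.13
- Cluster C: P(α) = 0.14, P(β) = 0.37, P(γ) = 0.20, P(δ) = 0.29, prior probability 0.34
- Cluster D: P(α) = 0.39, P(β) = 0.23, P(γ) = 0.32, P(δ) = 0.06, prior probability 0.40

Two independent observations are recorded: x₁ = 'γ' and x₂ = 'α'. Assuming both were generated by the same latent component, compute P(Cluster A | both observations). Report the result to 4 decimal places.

0.0235

Apply Bayes' rule: the posterior for each component is proportional to its prior times its likelihood at x.
Since both observations come from the same component, the likelihood for component k is f_k(x₁)·f_k(x₂).
  p_A = [P(γ | comp) = 0.05] × [0.26] = 0.013
  p_B = [P(γ | comp) = 0.29] × [0.29] = 0.0841
  p_C = [P(γ | comp) = 0.20] × [0.14] = 0.028
  p_D = [P(γ | comp) = 0.32] × [0.39] = 0.1248
Multiply by the mixture weights:
  π_A·p_A = 0.13 × 0.013 = 0.00169
  π_B·p_B = 0.13 × 0.0841 = 0.010933
  π_C·p_C = 0.34 × 0.028 = 0.00952
  π_D·p_D = 0.40 × 0.1248 = 0.04992
Denominator: 0.00169 + 0.010933 + 0.00952 + 0.04992 = 0.072063
Responsibility of Cluster A: 0.00169 / 0.072063 ≈ 0.0235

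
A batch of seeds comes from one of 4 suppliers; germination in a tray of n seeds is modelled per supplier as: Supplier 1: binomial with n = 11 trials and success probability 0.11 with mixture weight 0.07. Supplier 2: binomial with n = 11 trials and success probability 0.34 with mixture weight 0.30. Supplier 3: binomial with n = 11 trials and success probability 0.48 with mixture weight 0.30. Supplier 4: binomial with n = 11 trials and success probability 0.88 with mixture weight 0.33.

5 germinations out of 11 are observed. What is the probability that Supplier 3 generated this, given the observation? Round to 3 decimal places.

Apply Bayes' rule: the posterior for each component is proportional to its prior times its likelihood at x.
Component likelihoods at x = 5 germinations out of 11:
  p_1 = 0.00369782
  p_2 = 0.1735
  p_3 = 0.232738
  p_4 = 0.000728019
Multiply by the mixture weights:
  w_1·p_1 = 0.07 × 0.00369782 = 0.000258847
  w_2·p_2 = 0.30 × 0.1735 = 0.0520501
  w_3·p_3 = 0.30 × 0.232738 = 0.0698215
  w_4·p_4 = 0.33 × 0.000728019 = 0.000240246
Sum: 0.000258847 + 0.0520501 + 0.0698215 + 0.000240246 = 0.122371
Responsibility of Supplier 3: 0.0698215 / 0.122371 ≈ 0.571

0.571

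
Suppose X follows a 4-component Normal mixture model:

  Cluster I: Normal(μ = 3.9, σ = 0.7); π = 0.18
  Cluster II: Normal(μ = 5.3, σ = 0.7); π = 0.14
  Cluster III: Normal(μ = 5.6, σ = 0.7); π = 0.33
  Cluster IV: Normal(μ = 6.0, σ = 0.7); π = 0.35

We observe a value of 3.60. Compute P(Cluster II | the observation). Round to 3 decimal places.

0.041

The responsibility of component k is π_k f_k(x) divided by Σ_j π_j f_j(x).
Component likelihoods at x = 3.60:
  L_I = (1/(0.7·√(2π)))·exp(−(3.60−3.9)²/(2·0.7²)) = 0.569918·exp(-0.09184) = 0.51991
  L_II = (1/(0.7·√(2π)))·exp(−(3.60−5.3)²/(2·0.7²)) = 0.569918·exp(-2.94898) = 0.0298598
  L_III = (1/(0.7·√(2π)))·exp(−(3.60−5.6)²/(2·0.7²)) = 0.569918·exp(-4.08163) = 0.00962014
  L_IV = (1/(0.7·√(2π)))·exp(−(3.60−6.0)²/(2·0.7²)) = 0.569918·exp(-5.87755) = 0.0015967
Unnormalised posteriors:
  π_I·L_I = 0.18 × 0.51991 = 0.0935837
  π_II·L_II = 0.14 × 0.0298598 = 0.00418037
  π_III·L_III = 0.33 × 0.00962014 = 0.00317465
  π_IV·L_IV = 0.35 × 0.0015967 = 0.000558846
Denominator: 0.0935837 + 0.00418037 + 0.00317465 + 0.000558846 = 0.101498
So the posterior for Cluster II is 0.00418037 / 0.101498 ≈ 0.041.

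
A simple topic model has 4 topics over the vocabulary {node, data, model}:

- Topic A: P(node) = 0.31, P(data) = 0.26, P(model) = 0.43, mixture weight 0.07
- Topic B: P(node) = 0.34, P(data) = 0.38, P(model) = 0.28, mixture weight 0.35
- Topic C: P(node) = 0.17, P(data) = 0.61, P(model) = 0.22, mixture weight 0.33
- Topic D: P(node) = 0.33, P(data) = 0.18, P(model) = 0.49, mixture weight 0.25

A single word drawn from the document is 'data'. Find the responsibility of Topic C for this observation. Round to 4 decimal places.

Posterior ∝ prior × likelihood, so P(k | x) ∝ π_k f_k(x); normalise over all components.
Component likelihoods at x = 'data':
  L_A = 0.26
  L_B = 0.38
  L_C = 0.61
  L_D = 0.18
Multiply by the mixture weights:
  π_A·L_A = 0.07 × 0.26 = 0.0182
  π_B·L_B = 0.35 × 0.38 = 0.133
  π_C·L_C = 0.33 × 0.61 = 0.2013
  π_D·L_D = 0.25 × 0.18 = 0.045
Sum: 0.0182 + 0.133 + 0.2013 + 0.045 = 0.3975
P(Topic C | the observation) = 0.2013 / 0.3975 ≈ 0.5064

0.5064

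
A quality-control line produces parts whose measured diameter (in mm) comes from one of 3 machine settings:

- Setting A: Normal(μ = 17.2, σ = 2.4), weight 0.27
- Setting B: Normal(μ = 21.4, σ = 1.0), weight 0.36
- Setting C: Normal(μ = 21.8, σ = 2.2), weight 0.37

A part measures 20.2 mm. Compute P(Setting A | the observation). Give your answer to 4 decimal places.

By Bayes' theorem, P(k | x) = π_k f_k(x) / Σ_j π_j f_j(x).
Component likelihoods at x = 20.2 mm:
  f_A = (1/(2.4·√(2π)))·exp(−(20.2−17.2)²/(2·2.4²)) = 0.166226·exp(-0.78125) = 0.0761038
  f_B = (1/(1.0·√(2π)))·exp(−(20.2−21.4)²/(2·1.0²)) = 0.398942·exp(-0.72000) = 0.194186
  f_C = (1/(2.2·√(2π)))·exp(−(20.2−21.8)²/(2·2.2²)) = 0.181337·exp(-0.26446) = 0.139198
Weight by the priors:
  π_A·f_A = 0.27 × 0.0761038 = 0.020548
  π_B·f_B = 0.36 × 0.194186 = 0.069907
  π_C·f_C = 0.37 × 0.139198 = 0.0515032
Denominator: 0.020548 + 0.069907 + 0.0515032 = 0.141958
Responsibility of Setting A: 0.020548 / 0.141958 ≈ 0.1447

0.1447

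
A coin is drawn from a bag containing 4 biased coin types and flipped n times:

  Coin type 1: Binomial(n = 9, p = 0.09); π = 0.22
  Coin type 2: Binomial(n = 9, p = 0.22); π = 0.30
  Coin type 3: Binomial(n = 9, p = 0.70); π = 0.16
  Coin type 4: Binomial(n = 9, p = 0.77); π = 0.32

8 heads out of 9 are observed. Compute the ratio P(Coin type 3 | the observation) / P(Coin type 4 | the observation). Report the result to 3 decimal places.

Since P(k|x) ∝ w_k f_k(x), the posterior odds are w_i f_i(x) / (w_j f_j(x)).
Evaluate each component's likelihood at the observed value:
  L_1 = C(9,8)·0.09^8·0.91^1 = 9·4.30467e-09·0.91 = 3.52553e-08
  L_2 = C(9,8)·0.22^8·0.78^1 = 9·5.48759e-06·0.78 = 3.85229e-05
  L_3 = C(9,8)·0.70^8·0.30^1 = 9·0.057648·0.3 = 0.15565
  L_4 = C(9,8)·0.77^8·0.23^1 = 9·0.123574·0.23 = 0.255797
0.0249039 / 0.0818552 ≈ 0.304

0.304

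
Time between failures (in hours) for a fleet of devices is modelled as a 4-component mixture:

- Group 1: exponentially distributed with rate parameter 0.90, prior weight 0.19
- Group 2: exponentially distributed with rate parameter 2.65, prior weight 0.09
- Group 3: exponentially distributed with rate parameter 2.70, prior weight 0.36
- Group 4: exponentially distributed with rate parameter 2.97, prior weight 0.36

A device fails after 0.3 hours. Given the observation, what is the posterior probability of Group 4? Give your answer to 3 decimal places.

Posterior ∝ prior × likelihood, so P(k | x) ∝ w_k f_k(x); normalise over all components.
Exponential densities:
  L_1 = 0.90·e^(−0.90·0.3) = 0.90·e^(−0.2700) = 0.687042
  L_2 = 2.65·e^(−2.65·0.3) = 2.65·e^(−0.7950) = 1.19669
  L_3 = 2.70·e^(−2.70·0.3) = 2.70·e^(−0.8100) = 1.20112
  L_4 = 2.97·e^(−2.97·0.3) = 2.97·e^(−0.8910) = 1.21843
Multiply by the mixture weights:
  w_1·L_1 = 0.19 × 0.687042 = 0.130538
  w_2·L_2 = 0.09 × 1.19669 = 0.107702
  w_3·L_3 = 0.36 × 1.20112 = 0.432402
  w_4·L_4 = 0.36 × 1.21843 = 0.438634
Evidence: 0.130538 + 0.107702 + 0.432402 + 0.438634 = 1.10928
Responsibility of Group 4: 0.438634 / 1.10928 ≈ 0.395

0.395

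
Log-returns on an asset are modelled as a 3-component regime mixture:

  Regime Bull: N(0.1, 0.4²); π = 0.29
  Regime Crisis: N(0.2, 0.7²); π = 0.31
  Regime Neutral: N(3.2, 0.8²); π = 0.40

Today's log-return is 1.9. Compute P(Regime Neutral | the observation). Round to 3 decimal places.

0.852

Apply Bayes' rule: the posterior for each component is proportional to its prior times its likelihood at x.
Component likelihoods at x = 1.9:
  L_Bull = 3.99594e-05
  L_Crisis = 0.0298598
  L_Neutral = 0.133173
Unnormalised posteriors:
  w_Bull·L_Bull = 0.29 × 3.99594e-05 = 1.15882e-05
  w_Crisis·L_Crisis = 0.31 × 0.0298598 = 0.00925653
  w_Neutral·L_Neutral = 0.40 × 0.133173 = 0.0532691
Sum: 1.15882e-05 + 0.00925653 + 0.0532691 = 0.0625373
P(Regime Neutral | x) ≈ 0.852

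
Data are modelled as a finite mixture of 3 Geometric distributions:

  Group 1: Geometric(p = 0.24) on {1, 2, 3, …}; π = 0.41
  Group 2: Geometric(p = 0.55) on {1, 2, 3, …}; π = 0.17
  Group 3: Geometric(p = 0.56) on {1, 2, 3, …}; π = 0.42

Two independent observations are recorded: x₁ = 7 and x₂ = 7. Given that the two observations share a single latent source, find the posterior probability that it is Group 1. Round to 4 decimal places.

The responsibility of component k is π_k f_k(x) divided by Σ_j π_j f_j(x).
Since both observations come from the same component, the likelihood for component k is f_k(x₁)·f_k(x₂).
  f_1 = [0.046248] × [0.046248] = 0.00213888
  f_2 = [0.00456707] × [0.00456707] = 2.08581e-05
  f_3 = [0.00406354] × [0.00406354] = 1.65123e-05
Weight by the priors:
  π_1·f_1 = 0.41 × 0.00213888 = 0.000876939
  π_2·f_2 = 0.17 × 2.08581e-05 = 3.54588e-06
  π_3·f_3 = 0.42 × 1.65123e-05 = 6.93518e-06
Marginal: 0.000876939 + 3.54588e-06 + 6.93518e-06 = 0.00088742
P(Group 1 | data) ≈ 0.9882

0.9882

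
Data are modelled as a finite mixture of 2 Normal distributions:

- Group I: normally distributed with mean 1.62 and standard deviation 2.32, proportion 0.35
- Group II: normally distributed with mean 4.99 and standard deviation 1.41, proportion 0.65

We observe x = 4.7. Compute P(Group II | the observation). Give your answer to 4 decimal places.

Apply Bayes' rule: the posterior for each component is proportional to its prior times its likelihood at x.
Evaluate each component's likelihood at the observed value:
  L_I = 0.0712366
  L_II = 0.277016
Prior × likelihood for each component:
  w_I·L_I = 0.35 × 0.0712366 = 0.0249328
  w_II·L_II = 0.65 × 0.277016 = 0.180061
Denominator: 0.0249328 + 0.180061 = 0.204993
P(Group II | 4.7) ≈ 0.8784

0.8784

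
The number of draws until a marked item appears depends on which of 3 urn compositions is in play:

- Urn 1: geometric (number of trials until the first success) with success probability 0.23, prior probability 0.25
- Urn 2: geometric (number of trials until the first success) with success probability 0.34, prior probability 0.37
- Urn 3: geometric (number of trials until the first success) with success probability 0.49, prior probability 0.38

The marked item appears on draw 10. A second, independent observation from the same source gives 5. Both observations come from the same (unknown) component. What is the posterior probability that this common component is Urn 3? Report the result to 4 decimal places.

0.0222

Posterior ∝ prior × likelihood, so P(k | x) ∝ w_k f_k(x); normalise over all components.
Since both observations come from the same component, the likelihood for component k is f_k(x₁)·f_k(x₂).
  p_1 = [0.0218849] × [0.080852] = 0.00176944
  p_2 = [0.00807931] × [0.0645141] = 0.00052123
  p_3 = [0.00114374] × [0.0331495] = 3.79144e-05
Unnormalised posteriors:
  w_1·p_1 = 0.25 × 0.00176944 = 0.000442359
  w_2·p_2 = 0.37 × 0.00052123 = 0.000192855
  w_3·p_3 = 0.38 × 3.79144e-05 = 1.44075e-05
Evidence: 0.000442359 + 0.000192855 + 1.44075e-05 = 0.000649622
P(Urn 3 | x₁,x₂) ≈ 0.0222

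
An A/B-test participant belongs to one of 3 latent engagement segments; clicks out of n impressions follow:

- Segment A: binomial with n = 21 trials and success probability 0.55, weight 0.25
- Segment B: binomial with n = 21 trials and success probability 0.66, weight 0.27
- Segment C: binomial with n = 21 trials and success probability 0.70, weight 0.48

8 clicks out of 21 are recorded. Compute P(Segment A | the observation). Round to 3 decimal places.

P(component k | x) = π_k·f_k(x) / marginal(x), where marginal(x) = Σ_j π_j·f_j(x).
Component likelihoods at x = 8 clicks out of 21:
  p_A = C(21,8)·0.55^8·0.45^13 = 203490·0.00837339·3.10286e-05 = 0.0528698
  p_B = C(21,8)·0.66^8·0.34^13 = 203490·0.0360041·8.11383e-07 = 0.00594457
  p_C = C(21,8)·0.70^8·0.30^13 = 203490·0.057648·1.59432e-07 = 0.00187027
Multiply by the mixture weights:
  π_A·p_A = 0.25 × 0.0528698 = 0.0132174
  π_B·p_B = 0.27 × 0.00594457 = 0.00160503
  π_C·p_C = 0.48 × 0.00187027 = 0.000897728
Marginal: 0.0132174 + 0.00160503 + 0.000897728 = 0.0157202
So the posterior for Segment A is 0.0132174 / 0.0157202 ≈ 0.841.

0.841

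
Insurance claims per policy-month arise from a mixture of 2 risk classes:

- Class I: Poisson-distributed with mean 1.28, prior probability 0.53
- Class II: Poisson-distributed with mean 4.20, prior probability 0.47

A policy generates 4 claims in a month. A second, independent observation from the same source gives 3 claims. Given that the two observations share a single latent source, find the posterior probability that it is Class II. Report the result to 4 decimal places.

Apply Bayes' rule: the posterior for each component is proportional to its prior times its likelihood at x.
Since both observations come from the same component, the likelihood for component k is f_k(x₁)·f_k(x₂).
  f_I = [0.0310979] × [0.0971811] = 0.00302213
  f_II = [0.194424] × [0.185165] = 0.0360005
Prior × likelihood for each component:
  P(Z=I)·f_I = 0.53 × 0.00302213 = 0.00160173
  P(Z=II)·f_II = 0.47 × 0.0360005 = 0.0169202
Normaliser: 0.00160173 + 0.0169202 = 0.018522
Responsibility of Class II: 0.0169202 / 0.018522 ≈ 0.9135

0.9135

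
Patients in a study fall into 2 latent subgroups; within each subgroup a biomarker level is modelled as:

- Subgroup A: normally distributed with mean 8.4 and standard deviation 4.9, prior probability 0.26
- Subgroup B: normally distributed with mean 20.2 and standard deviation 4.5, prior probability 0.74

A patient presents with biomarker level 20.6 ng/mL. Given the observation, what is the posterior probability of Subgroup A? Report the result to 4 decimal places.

0.0144

Apply Bayes' rule: the posterior for each component is proportional to its prior times its likelihood at x.
Component likelihoods at x = 20.6 ng/mL:
  L_A = (1/(4.9·√(2π)))·exp(−(20.6−8.4)²/(2·4.9²)) = 0.081417·exp(-3.09954) = 0.00366944
  L_B = (1/(4.5·√(2π)))·exp(−(20.6−20.2)²/(2·4.5²)) = 0.088654·exp(-0.00395) = 0.0883043
Multiply by the mixture weights:
  w_A·L_A = 0.26 × 0.00366944 = 0.000954055
  w_B·L_B = 0.74 × 0.0883043 = 0.0653452
Denominator: 0.000954055 + 0.0653452 = 0.0662992
P(Subgroup A | the observation) = 0.000954055 / 0.0662992 ≈ 0.0144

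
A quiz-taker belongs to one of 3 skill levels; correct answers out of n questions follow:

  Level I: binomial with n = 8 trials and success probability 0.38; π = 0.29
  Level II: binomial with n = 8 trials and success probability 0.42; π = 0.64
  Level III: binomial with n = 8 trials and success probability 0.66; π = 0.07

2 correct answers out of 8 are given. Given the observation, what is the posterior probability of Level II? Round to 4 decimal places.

0.6392

Apply Bayes' rule: the posterior for each component is proportional to its prior times its likelihood at x.
Binomial probabilities:
  f_I = C(8,2)·0.38^2·0.62^6 = 28·0.1444·0.0568002 = 0.229655
  f_II = C(8,2)·0.42^2·0.58^6 = 28·0.1764·0.0380687 = 0.188029
  f_III = C(8,2)·0.66^2·0.34^6 = 28·0.4356·0.0015448 = 0.0188417
Prior × likelihood for each component:
  π_I·f_I = 0.29 × 0.229655 = 0.0665999
  π_II·f_II = 0.64 × 0.188029 = 0.120338
  π_III·f_III = 0.07 × 0.0188417 = 0.00131892
Marginal: 0.0665999 + 0.120338 + 0.00131892 = 0.188257
P(Level II | data) = 0.120338 / 0.188257 ≈ 0.6392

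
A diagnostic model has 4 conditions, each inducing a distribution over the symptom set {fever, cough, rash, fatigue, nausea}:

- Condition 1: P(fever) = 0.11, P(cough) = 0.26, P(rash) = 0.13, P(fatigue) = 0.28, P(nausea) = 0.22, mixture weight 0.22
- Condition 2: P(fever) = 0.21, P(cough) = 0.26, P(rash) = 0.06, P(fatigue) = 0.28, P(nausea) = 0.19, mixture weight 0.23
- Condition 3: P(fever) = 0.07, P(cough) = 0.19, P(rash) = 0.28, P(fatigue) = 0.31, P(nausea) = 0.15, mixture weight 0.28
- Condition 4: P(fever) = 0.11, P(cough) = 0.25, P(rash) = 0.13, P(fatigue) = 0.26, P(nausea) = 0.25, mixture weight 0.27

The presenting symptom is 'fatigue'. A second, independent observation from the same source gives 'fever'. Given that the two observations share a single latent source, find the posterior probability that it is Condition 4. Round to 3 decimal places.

0.226

P(component k | x) = π_k·f_k(x) / marginal(x), where marginal(x) = Σ_j π_j·f_j(x).
Since both observations come from the same component, the likelihood for component k is f_k(x₁)·f_k(x₂).
  L_1 = [P(fatigue | comp) = 0.28] × [0.11] = 0.0308
  L_2 = [P(fatigue | comp) = 0.28] × [0.21] = 0.0588
  L_3 = [P(fatigue | comp) = 0.31] × [0.07] = 0.0217
  L_4 = [P(fatigue | comp) = 0.26] × [0.11] = 0.0286
Weight by the priors:
  π_1·L_1 = 0.22 × 0.0308 = 0.006776
  π_2·L_2 = 0.23 × 0.0588 = 0.013524
  π_3·L_3 = 0.28 × 0.0217 = 0.006076
  π_4·L_4 = 0.27 × 0.0286 = 0.007722
Marginal: 0.006776 + 0.013524 + 0.006076 + 0.007722 = 0.034098
So the posterior for Condition 4 is 0.007722 / 0.034098 ≈ 0.226.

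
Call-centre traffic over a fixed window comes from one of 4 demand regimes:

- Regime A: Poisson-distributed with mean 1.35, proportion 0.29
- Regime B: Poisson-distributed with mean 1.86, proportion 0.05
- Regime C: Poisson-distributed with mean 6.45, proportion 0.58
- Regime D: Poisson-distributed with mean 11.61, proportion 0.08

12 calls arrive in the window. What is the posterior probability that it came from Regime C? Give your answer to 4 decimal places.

0.5219

Posterior ∝ prior × likelihood, so P(k | x) ∝ π_k f_k(x); normalise over all components.
Poisson probabilities:
  p_A = e^(−1.35)·1.35^12/12! = 1.98322e-08
  p_B = e^(−1.86)·1.86^12/12! = 5.57225e-07
  p_C = e^(−6.45)·6.45^12/12! = 0.0171073
  p_D = e^(−11.61)·11.61^12/12! = 0.113629
Weight by the priors:
  π_A·p_A = 0.29 × 1.98322e-08 = 5.75134e-09
  π_B·p_B = 0.05 × 5.57225e-07 = 2.78613e-08
  π_C·p_C = 0.58 × 0.0171073 = 0.00992221
  π_D·p_D = 0.08 × 0.113629 = 0.00909035
Marginal: 5.75134e-09 + 2.78613e-08 + 0.00992221 + 0.00909035 = 0.0190126
P(Regime C | x) ≈ 0.5219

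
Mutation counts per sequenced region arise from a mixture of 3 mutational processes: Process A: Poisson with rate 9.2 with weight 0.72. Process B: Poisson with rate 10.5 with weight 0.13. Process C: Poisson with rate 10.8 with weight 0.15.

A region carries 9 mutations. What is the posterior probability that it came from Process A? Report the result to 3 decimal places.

0.746

The responsibility of component k is w_k f_k(x) divided by Σ_j w_j f_j(x).
Poisson probabilities:
  p_A = e^(−9.2)·9.2^9/9! = 0.131467
  p_B = e^(−10.5)·10.5^9/9! = 0.11772
  p_C = e^(−10.8)·10.8^9/9! = 0.112375
Prior × likelihood for each component:
  w_A·p_A = 0.72 × 0.131467 = 0.0946566
  w_B·p_B = 0.13 × 0.11772 = 0.0153035
  w_C·p_C = 0.15 × 0.112375 = 0.0168563
Sum: 0.0946566 + 0.0153035 + 0.0168563 = 0.126816
So the posterior for Process A is 0.0946566 / 0.126816 ≈ 0.746.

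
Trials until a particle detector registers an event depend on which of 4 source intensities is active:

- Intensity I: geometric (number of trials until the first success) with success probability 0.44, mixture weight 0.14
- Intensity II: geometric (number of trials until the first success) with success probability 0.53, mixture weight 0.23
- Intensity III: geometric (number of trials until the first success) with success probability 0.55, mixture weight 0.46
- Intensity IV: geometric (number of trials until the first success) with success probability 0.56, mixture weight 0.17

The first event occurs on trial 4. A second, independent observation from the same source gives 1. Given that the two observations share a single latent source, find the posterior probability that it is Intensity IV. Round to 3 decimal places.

0.158

Apply Bayes' rule: the posterior for each component is proportional to its prior times its likelihood at x.
Since both observations come from the same component, the likelihood for component k is f_k(x₁)·f_k(x₂).
  f_I = [0.077271] × [0.44] = 0.0339993
  f_II = [0.0550262] × [0.53] = 0.0291639
  f_III = [0.0501187] × [0.55] = 0.0275653
  f_IV = [0.047703] × [0.56] = 0.0267137
Weight by the priors:
  π_I·f_I = 0.14 × 0.0339993 = 0.0047599
  π_II·f_II = 0.23 × 0.0291639 = 0.00670769
  π_III·f_III = 0.46 × 0.0275653 = 0.01268
  π_IV·f_IV = 0.17 × 0.0267137 = 0.00454133
Denominator: 0.0047599 + 0.00670769 + 0.01268 + 0.00454133 = 0.028689
So the posterior for Intensity IV is 0.00454133 / 0.028689 ≈ 0.158.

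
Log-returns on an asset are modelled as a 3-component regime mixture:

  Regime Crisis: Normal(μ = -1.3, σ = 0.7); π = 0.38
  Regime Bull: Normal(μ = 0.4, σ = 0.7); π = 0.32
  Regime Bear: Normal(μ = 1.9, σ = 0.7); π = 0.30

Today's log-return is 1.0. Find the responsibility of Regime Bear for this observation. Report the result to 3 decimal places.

0.370

Apply Bayes' rule: the posterior for each component is proportional to its prior times its likelihood at x.
Evaluate each component's likelihood at the observed value:
  p_Crisis = 0.00257934
  p_Bull = 0.394707
  p_Bear = 0.249376
Prior × likelihood for each component:
  w_Crisis·p_Crisis = 0.38 × 0.00257934 = 0.000980148
  w_Bull·p_Bull = 0.32 × 0.394707 = 0.126306
  w_Bear·p_Bear = 0.30 × 0.249376 = 0.0748127
Marginal: 0.000980148 + 0.126306 + 0.0748127 = 0.202099
So the posterior for Regime Bear is 0.0748127 / 0.202099 ≈ 0.370.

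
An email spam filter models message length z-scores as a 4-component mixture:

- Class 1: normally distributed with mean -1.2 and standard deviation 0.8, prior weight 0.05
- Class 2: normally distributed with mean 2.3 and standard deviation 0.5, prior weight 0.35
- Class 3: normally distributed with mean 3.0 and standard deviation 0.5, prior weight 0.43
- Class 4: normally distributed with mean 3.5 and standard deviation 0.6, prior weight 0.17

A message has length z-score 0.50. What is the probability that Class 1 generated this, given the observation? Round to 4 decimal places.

Posterior ∝ prior × likelihood, so P(k | x) ∝ P(Z=k) f_k(x); normalise over all components.
Evaluate each component's likelihood at the observed value:
  f_1 = (1/(0.8·√(2π)))·exp(−(0.50−-1.2)²/(2·0.8²)) = 0.498678·exp(-2.25781) = 0.0521512
  f_2 = (1/(0.5·√(2π)))·exp(−(0.50−2.3)²/(2·0.5²)) = 0.797885·exp(-6.48000) = 0.0012238
  f_3 = (1/(0.5·√(2π)))·exp(−(0.50−3.0)²/(2·0.5²)) = 0.797885·exp(-12.50000) = 2.97344e-06
  f_4 = (1/(0.6·√(2π)))·exp(−(0.50−3.5)²/(2·0.6²)) = 0.664904·exp(-12.50000) = 2.47787e-06
Prior × likelihood for each component:
  P(Z=1)·f_1 = 0.05 × 0.0521512 = 0.00260756
  P(Z=2)·f_2 = 0.35 × 0.0012238 = 0.000428331
  P(Z=3)·f_3 = 0.43 × 2.97344e-06 = 1.27858e-06
  P(Z=4)·f_4 = 0.17 × 2.47787e-06 = 4.21237e-07
Evidence: 0.00260756 + 0.000428331 + 1.27858e-06 + 4.21237e-07 = 0.00303759
Responsibility of Class 1: 0.00260756 / 0.00303759 ≈ 0.8584

0.8584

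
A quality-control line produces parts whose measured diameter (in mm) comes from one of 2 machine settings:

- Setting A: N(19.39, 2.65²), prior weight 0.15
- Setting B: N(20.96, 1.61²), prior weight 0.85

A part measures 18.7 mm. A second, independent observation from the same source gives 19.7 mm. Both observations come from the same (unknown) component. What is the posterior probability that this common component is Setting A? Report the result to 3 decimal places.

Posterior ∝ prior × likelihood, so P(k | x) ∝ π_k f_k(x); normalise over all components.
Since both observations come from the same component, the likelihood for component k is f_k(x₁)·f_k(x₂).
  p_A = [(1/(2.65·√(2π)))·exp(−(18.7−19.39)²/(2·2.65²)) = 0.150544·exp(-0.03390) = 0.145527] × [0.149518] = 0.0217588
  p_B = [(1/(1.61·√(2π)))·exp(−(18.7−20.96)²/(2·1.61²)) = 0.247790·exp(-0.98522) = 0.0925138] × [0.182426] = 0.0168769
Multiply by the mixture weights:
  π_A·p_A = 0.15 × 0.0217588 = 0.00326382
  π_B·p_B = 0.85 × 0.0168769 = 0.0143454
Sum: 0.00326382 + 0.0143454 = 0.0176092
Responsibility of Setting A: 0.00326382 / 0.0176092 ≈ 0.185

0.185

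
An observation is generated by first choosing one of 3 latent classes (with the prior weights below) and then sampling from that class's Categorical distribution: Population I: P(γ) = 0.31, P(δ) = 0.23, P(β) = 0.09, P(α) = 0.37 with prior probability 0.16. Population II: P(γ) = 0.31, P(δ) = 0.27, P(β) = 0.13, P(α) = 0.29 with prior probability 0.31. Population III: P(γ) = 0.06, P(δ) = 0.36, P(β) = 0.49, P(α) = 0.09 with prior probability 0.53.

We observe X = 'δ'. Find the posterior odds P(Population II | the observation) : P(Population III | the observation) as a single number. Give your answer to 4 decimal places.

Posterior odds = (π_i f_i(x)) / (π_j f_j(x)); the normalising sum cancels.
Component likelihoods at x = 'δ':
  L_I = P(δ | comp) = 0.23
  L_II = P(δ | comp) = 0.27
  L_III = P(δ | comp) = 0.36
0.0837 / 0.1908 ≈ 0.4387

0.4387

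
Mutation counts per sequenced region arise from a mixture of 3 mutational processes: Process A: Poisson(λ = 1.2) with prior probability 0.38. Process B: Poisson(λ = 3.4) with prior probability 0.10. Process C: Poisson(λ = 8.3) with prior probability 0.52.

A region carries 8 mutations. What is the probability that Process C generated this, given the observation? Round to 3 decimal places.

0.980

The responsibility of component k is π_k f_k(x) divided by Σ_j π_j f_j(x).
Evaluate each component's likelihood at the observed value:
  L_A = 3.212e-05
  L_B = 0.0147812
  L_C = 0.138823
Weight by the priors:
  π_A·L_A = 0.38 × 3.212e-05 = 1.22056e-05
  π_B·L_B = 0.10 × 0.0147812 = 0.00147812
  π_C·L_C = 0.52 × 0.138823 = 0.0721877
Sum: 1.22056e-05 + 0.00147812 + 0.0721877 = 0.0736781
So the posterior for Process C is 0.0721877 / 0.0736781 ≈ 0.980.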